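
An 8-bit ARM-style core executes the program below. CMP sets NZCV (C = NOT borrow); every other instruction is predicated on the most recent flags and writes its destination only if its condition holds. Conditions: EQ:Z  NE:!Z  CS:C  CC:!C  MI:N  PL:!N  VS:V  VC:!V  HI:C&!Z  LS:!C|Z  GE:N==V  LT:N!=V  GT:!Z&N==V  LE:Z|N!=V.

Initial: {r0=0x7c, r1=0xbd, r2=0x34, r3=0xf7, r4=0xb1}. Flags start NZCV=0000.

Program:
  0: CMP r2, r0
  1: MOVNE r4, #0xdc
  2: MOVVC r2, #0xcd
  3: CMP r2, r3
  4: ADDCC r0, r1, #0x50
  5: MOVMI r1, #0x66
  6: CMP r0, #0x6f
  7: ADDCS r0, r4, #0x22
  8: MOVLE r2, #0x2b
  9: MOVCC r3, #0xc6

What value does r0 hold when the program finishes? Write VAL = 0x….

VAL = 0x0d

[0] flags=1000 → (cmp)
[1] flags=1000 NE?T → r4=0xdc
[2] flags=1000 VC?T → r2=0xcd
[3] flags=1000 → (cmp)
[4] flags=1000 CC?T → r0=0x0d
[5] flags=1000 MI?T → r1=0x66
[6] flags=1000 → (cmp)
[7] flags=1000 CS?F → skip
[8] flags=1000 LE?T → r2=0x2b
[9] flags=1000 CC?T → r3=0xc6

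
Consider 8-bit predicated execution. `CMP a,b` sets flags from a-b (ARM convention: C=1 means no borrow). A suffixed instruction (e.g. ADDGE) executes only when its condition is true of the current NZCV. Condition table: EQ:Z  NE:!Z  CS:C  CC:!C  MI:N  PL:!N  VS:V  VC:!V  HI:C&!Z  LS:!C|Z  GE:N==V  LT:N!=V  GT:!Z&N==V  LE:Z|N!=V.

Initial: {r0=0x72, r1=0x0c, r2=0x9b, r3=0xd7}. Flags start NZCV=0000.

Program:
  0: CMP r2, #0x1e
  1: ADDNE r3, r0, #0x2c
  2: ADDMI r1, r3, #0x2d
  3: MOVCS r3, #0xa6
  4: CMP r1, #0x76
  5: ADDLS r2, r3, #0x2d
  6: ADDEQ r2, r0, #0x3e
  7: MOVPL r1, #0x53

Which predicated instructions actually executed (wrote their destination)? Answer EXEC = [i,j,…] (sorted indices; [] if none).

0: ✓ CMP  NZCV=0011
1: ✓ ADDNE  r3←0x9e
2: · ADDMI
3: ✓ MOVCS  r3←0xa6
4: ✓ CMP  NZCV=1000
5: ✓ ADDLS  r2←0xd3
6: · ADDEQ
7: · MOVPL

EXEC = [1,3,5]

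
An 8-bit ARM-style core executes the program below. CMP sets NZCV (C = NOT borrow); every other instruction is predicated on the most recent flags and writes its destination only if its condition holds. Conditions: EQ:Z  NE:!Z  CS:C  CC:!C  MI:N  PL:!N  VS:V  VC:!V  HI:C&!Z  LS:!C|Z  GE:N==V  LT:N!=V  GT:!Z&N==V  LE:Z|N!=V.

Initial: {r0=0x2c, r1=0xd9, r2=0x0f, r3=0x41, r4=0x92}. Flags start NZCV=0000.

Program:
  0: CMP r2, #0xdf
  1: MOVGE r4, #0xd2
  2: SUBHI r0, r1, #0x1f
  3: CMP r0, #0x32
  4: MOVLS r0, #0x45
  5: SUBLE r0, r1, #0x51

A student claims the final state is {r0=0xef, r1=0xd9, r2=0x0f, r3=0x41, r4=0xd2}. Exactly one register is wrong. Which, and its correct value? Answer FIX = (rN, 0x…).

0: ✓ CMP  NZCV=0000
1: ✓ MOVGE  r4←0xd2
2: · SUBHI
3: ✓ CMP  NZCV=1000
4: ✓ MOVLS  r0←0x45
5: ✓ SUBLE  r0←0x88

FIX = (r0, 0x88)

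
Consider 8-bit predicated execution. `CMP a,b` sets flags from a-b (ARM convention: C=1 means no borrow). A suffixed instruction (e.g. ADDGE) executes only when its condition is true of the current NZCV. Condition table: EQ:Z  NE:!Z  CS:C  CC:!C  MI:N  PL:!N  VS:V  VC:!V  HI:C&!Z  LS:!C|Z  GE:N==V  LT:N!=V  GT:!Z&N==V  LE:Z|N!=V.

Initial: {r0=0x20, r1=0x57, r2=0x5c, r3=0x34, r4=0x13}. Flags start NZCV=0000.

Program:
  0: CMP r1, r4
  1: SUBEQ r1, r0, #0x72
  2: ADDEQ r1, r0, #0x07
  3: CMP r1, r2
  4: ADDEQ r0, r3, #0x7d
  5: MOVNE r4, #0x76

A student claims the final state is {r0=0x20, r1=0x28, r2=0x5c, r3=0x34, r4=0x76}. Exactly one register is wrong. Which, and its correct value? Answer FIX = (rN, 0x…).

FIX = (r1, 0x57)

0: ✓ CMP  NZCV=0010
1: · SUBEQ
2: · ADDEQ
3: ✓ CMP  NZCV=1000
4: · ADDEQ
5: ✓ MOVNE  r4←0x76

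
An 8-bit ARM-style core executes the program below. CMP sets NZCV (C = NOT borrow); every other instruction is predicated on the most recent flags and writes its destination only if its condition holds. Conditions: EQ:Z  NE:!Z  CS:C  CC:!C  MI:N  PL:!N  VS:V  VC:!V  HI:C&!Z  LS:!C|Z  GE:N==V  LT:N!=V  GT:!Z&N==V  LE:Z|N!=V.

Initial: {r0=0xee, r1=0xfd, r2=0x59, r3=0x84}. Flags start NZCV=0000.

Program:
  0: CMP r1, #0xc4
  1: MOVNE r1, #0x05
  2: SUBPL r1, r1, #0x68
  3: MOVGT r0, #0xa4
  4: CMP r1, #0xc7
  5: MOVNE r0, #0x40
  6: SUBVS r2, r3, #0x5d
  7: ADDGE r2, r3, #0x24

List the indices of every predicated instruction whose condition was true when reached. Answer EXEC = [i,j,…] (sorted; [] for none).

[0] flags=0010 → (cmp)
[1] flags=0010 NE?T → r1=0x05
[2] flags=0010 PL?T → r1=0x9d
[3] flags=0010 GT?T → r0=0xa4
[4] flags=1000 → (cmp)
[5] flags=1000 NE?T → r0=0x40
[6] flags=1000 VS?F → skip
[7] flags=1000 GE?F → skip

EXEC = [1,2,3,5]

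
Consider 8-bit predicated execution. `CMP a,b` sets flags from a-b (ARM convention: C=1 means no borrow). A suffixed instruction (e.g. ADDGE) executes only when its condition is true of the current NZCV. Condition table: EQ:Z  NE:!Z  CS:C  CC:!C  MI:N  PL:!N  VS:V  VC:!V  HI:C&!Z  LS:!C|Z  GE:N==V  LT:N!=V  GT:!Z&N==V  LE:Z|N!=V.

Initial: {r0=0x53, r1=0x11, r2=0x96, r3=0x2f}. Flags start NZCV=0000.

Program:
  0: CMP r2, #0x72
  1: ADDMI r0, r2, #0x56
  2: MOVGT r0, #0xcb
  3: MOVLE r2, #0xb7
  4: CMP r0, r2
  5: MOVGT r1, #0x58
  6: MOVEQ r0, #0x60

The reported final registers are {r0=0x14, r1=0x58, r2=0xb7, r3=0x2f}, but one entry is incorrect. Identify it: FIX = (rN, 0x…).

[0] flags=0011 → (cmp)
[1] flags=0011 MI?F → skip
[2] flags=0011 GT?F → skip
[3] flags=0011 LE?T → r2=0xb7
[4] flags=1001 → (cmp)
[5] flags=1001 GT?T → r1=0x58
[6] flags=1001 EQ?F → skip

FIX = (r0, 0x53)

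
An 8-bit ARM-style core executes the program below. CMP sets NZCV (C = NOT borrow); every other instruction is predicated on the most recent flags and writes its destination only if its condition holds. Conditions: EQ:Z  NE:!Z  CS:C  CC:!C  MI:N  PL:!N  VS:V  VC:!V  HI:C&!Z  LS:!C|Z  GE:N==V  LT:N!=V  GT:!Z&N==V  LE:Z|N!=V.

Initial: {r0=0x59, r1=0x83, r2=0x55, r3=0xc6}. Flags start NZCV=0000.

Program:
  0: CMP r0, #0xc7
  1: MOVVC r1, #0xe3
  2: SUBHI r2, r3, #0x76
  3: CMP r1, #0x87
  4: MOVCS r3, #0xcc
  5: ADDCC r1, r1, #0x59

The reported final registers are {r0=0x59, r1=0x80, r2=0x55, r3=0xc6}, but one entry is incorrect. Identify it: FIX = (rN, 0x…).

FIX = (r1, 0xdc)

[0] flags=1001 → (cmp)
[1] flags=1001 VC?F → skip
[2] flags=1001 HI?F → skip
[3] flags=1000 → (cmp)
[4] flags=1000 CS?F → skip
[5] flags=1000 CC?T → r1=0xdc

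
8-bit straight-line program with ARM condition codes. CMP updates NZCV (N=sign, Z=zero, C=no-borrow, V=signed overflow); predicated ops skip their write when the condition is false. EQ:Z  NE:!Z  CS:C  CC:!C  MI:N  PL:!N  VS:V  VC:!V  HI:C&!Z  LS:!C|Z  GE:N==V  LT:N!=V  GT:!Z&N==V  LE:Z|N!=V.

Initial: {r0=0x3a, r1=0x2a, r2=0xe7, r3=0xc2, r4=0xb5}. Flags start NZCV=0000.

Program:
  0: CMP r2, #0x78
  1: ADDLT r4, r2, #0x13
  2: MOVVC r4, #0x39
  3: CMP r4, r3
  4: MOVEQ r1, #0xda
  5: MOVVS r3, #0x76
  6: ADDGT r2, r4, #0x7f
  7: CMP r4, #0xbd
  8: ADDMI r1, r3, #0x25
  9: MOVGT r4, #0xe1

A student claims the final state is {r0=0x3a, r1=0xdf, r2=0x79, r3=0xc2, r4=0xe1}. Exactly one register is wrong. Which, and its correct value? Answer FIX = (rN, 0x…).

FIX = (r1, 0x2a)

0: ✓ CMP  NZCV=0011
1: ✓ ADDLT  r4←0xfa
2: · MOVVC
3: ✓ CMP  NZCV=0010
4: · MOVEQ
5: · MOVVS
6: ✓ ADDGT  r2←0x79
7: ✓ CMP  NZCV=0010
8: · ADDMI
9: ✓ MOVGT  r4←0xe1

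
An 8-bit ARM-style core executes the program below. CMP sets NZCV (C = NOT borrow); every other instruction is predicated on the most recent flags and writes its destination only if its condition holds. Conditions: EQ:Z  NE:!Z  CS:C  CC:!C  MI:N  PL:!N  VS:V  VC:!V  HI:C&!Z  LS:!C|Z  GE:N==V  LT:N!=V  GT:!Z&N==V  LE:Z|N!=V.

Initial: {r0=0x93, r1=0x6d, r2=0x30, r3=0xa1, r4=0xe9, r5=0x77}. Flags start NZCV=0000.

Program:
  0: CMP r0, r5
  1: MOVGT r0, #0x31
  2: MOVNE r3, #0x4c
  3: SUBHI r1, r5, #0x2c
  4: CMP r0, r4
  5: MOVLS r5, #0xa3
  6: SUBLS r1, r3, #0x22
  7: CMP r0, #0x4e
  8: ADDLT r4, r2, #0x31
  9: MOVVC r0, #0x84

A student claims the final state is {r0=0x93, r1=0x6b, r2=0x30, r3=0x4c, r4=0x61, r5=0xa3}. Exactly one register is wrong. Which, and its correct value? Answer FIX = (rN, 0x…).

0: ✓ CMP  NZCV=0011
1: · MOVGT
2: ✓ MOVNE  r3←0x4c
3: ✓ SUBHI  r1←0x4b
4: ✓ CMP  NZCV=1000
5: ✓ MOVLS  r5←0xa3
6: ✓ SUBLS  r1←0x2a
7: ✓ CMP  NZCV=0011
8: ✓ ADDLT  r4←0x61
9: · MOVVC

FIX = (r1, 0x2a)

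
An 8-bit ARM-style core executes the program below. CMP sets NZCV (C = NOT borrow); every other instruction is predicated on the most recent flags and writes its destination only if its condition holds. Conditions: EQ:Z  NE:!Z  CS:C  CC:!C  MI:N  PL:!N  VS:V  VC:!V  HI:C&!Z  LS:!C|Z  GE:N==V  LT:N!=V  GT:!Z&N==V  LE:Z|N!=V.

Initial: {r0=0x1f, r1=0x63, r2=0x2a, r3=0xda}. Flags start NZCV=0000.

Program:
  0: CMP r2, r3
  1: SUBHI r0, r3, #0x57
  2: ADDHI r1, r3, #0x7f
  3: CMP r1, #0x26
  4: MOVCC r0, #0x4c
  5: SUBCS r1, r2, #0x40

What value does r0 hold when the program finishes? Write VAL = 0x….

[0] flags=0000 → (cmp)
[1] flags=0000 HI?F → skip
[2] flags=0000 HI?F → skip
[3] flags=0010 → (cmp)
[4] flags=0010 CC?F → skip
[5] flags=0010 CS?T → r1=0xea

VAL = 0x1f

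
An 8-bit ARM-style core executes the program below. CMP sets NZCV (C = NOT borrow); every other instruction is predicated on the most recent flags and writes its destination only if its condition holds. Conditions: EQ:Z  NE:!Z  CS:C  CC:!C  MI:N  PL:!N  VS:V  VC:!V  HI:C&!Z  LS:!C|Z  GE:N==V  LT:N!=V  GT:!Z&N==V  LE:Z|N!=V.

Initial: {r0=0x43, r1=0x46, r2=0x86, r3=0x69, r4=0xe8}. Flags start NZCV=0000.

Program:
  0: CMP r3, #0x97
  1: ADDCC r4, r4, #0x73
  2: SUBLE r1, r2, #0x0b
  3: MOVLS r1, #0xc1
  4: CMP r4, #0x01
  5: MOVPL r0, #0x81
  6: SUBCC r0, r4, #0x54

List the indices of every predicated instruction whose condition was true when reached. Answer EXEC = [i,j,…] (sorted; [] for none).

[0] flags=1001 → (cmp)
[1] flags=1001 CC?T → r4=0x5b
[2] flags=1001 LE?F → skip
[3] flags=1001 LS?T → r1=0xc1
[4] flags=0010 → (cmp)
[5] flags=0010 PL?T → r0=0x81
[6] flags=0010 CC?F → skip

EXEC = [1,3,5]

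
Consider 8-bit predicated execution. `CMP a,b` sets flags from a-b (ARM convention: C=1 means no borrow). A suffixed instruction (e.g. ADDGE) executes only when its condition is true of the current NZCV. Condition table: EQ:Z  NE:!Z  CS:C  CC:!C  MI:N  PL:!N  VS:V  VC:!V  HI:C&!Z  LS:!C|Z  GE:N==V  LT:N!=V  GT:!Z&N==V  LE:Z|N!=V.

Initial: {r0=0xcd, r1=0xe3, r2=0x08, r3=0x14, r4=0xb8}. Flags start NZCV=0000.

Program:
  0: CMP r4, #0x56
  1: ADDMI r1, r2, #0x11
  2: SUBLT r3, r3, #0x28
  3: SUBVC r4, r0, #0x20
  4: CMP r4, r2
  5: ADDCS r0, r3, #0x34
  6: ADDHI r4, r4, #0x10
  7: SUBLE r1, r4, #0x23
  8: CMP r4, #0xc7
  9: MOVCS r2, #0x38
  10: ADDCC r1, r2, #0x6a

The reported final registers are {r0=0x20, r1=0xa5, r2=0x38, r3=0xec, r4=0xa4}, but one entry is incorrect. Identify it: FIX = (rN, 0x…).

FIX = (r4, 0xc8)

[0] flags=0011 → (cmp)
[1] flags=0011 MI?F → skip
[2] flags=0011 LT?T → r3=0xec
[3] flags=0011 VC?F → skip
[4] flags=1010 → (cmp)
[5] flags=1010 CS?T → r0=0x20
[6] flags=1010 HI?T → r4=0xc8
[7] flags=1010 LE?T → r1=0xa5
[8] flags=0010 → (cmp)
[9] flags=0010 CS?T → r2=0x38
[10] flags=0010 CC?F → skip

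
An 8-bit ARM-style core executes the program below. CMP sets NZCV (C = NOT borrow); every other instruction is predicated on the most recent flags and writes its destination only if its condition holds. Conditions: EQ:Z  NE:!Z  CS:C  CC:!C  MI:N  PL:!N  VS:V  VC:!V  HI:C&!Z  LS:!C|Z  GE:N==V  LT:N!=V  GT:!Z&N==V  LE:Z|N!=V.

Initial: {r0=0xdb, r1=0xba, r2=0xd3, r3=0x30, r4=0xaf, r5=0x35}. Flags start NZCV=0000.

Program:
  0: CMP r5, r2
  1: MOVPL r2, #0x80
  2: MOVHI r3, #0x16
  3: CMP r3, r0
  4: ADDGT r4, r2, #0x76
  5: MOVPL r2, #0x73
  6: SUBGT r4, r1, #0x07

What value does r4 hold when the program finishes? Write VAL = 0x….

VAL = 0xb3

[0] flags=0000 → (cmp)
[1] flags=0000 PL?T → r2=0x80
[2] flags=0000 HI?F → skip
[3] flags=0000 → (cmp)
[4] flags=0000 GT?T → r4=0xf6
[5] flags=0000 PL?T → r2=0x73
[6] flags=0000 GT?T → r4=0xb3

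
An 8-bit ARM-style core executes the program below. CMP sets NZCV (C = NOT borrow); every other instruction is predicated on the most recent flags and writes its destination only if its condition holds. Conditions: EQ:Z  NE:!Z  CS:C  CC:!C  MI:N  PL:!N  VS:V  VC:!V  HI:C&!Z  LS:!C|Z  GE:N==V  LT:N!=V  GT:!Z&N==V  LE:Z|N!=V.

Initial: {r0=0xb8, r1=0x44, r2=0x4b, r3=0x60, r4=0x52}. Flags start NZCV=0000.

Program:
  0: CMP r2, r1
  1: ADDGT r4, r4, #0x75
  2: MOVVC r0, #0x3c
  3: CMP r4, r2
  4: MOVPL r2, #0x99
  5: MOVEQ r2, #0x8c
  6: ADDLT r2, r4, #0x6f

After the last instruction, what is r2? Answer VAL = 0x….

[0] flags=0010 → (cmp)
[1] flags=0010 GT?T → r4=0xc7
[2] flags=0010 VC?T → r0=0x3c
[3] flags=0011 → (cmp)
[4] flags=0011 PL?T → r2=0x99
[5] flags=0011 EQ?F → skip
[6] flags=0011 LT?T → r2=0x36

VAL = 0x36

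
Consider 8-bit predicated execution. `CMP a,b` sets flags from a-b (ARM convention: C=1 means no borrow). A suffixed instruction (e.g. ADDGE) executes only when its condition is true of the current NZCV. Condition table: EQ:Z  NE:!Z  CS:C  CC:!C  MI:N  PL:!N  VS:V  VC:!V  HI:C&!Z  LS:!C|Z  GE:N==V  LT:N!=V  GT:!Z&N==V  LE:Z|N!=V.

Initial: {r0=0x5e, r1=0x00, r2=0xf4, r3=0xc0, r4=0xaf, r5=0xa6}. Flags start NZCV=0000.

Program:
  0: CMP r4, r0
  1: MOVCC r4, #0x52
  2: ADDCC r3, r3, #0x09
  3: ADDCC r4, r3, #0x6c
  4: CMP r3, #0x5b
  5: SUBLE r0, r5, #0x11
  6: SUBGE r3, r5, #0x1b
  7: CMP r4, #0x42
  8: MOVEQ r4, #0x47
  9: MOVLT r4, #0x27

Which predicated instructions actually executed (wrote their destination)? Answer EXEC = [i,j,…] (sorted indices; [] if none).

[0] flags=0011 → (cmp)
[1] flags=0011 CC?F → skip
[2] flags=0011 CC?F → skip
[3] flags=0011 CC?F → skip
[4] flags=0011 → (cmp)
[5] flags=0011 LE?T → r0=0x95
[6] flags=0011 GE?F → skip
[7] flags=0011 → (cmp)
[8] flags=0011 EQ?F → skip
[9] flags=0011 LT?T → r4=0x27

EXEC = [5,9]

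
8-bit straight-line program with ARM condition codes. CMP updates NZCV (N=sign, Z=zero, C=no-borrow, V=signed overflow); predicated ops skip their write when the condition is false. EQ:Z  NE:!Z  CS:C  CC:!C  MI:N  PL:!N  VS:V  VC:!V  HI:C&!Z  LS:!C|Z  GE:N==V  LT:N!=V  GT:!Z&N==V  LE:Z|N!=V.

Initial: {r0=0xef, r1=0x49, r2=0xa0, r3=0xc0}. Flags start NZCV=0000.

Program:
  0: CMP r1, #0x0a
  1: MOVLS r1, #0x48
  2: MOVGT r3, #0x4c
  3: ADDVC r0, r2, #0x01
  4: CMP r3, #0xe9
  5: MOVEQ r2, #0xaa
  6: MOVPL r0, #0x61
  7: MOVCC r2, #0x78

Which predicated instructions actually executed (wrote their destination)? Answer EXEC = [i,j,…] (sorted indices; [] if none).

[0] flags=0010 → (cmp)
[1] flags=0010 LS?F → skip
[2] flags=0010 GT?T → r3=0x4c
[3] flags=0010 VC?T → r0=0xa1
[4] flags=0000 → (cmp)
[5] flags=0000 EQ?F → skip
[6] flags=0000 PL?T → r0=0x61
[7] flags=0000 CC?T → r2=0x78

EXEC = [2,3,6,7]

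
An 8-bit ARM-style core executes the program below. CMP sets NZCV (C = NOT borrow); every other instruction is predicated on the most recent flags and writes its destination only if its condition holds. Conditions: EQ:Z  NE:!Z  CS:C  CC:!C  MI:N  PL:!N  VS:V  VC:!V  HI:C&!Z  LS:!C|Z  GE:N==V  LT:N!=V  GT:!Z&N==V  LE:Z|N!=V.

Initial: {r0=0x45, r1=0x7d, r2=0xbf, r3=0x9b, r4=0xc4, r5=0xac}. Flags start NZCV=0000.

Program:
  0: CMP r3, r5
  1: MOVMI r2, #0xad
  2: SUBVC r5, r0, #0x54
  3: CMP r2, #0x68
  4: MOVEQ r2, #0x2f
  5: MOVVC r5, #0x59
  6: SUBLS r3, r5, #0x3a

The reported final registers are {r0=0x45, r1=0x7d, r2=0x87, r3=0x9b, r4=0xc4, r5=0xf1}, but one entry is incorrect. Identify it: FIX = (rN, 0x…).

0: ✓ CMP  NZCV=1000
1: ✓ MOVMI  r2←0xad
2: ✓ SUBVC  r5←0xf1
3: ✓ CMP  NZCV=0011
4: · MOVEQ
5: · MOVVC
6: · SUBLS

FIX = (r2, 0xad)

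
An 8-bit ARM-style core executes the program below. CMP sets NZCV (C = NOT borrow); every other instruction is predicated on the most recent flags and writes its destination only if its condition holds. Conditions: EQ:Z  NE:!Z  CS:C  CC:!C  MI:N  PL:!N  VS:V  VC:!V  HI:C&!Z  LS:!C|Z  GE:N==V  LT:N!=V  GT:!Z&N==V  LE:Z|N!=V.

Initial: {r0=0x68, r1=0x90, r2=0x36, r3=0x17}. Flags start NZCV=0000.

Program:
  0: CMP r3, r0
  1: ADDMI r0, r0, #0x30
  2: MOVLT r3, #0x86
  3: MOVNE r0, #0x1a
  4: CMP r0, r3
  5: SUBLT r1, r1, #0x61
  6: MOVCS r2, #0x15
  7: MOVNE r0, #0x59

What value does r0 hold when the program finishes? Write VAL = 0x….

VAL = 0x59

[0] flags=1000 → (cmp)
[1] flags=1000 MI?T → r0=0x98
[2] flags=1000 LT?T → r3=0x86
[3] flags=1000 NE?T → r0=0x1a
[4] flags=1001 → (cmp)
[5] flags=1001 LT?F → skip
[6] flags=1001 CS?F → skip
[7] flags=1001 NE?T → r0=0x59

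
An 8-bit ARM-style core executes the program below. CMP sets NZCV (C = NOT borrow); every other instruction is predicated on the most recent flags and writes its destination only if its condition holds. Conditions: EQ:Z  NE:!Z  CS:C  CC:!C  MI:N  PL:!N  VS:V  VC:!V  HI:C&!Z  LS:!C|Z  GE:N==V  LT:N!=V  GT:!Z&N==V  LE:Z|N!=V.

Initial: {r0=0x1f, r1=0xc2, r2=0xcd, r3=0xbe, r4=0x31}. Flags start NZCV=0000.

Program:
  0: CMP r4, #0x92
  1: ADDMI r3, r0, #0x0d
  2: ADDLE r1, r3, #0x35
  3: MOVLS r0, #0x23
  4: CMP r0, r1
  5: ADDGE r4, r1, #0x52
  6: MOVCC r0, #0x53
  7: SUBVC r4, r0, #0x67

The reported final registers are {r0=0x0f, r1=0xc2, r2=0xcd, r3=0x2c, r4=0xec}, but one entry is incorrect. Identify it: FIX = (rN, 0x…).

[0] flags=1001 → (cmp)
[1] flags=1001 MI?T → r3=0x2c
[2] flags=1001 LE?F → skip
[3] flags=1001 LS?T → r0=0x23
[4] flags=0000 → (cmp)
[5] flags=0000 GE?T → r4=0x14
[6] flags=0000 CC?T → r0=0x53
[7] flags=0000 VC?T → r4=0xec

FIX = (r0, 0x53)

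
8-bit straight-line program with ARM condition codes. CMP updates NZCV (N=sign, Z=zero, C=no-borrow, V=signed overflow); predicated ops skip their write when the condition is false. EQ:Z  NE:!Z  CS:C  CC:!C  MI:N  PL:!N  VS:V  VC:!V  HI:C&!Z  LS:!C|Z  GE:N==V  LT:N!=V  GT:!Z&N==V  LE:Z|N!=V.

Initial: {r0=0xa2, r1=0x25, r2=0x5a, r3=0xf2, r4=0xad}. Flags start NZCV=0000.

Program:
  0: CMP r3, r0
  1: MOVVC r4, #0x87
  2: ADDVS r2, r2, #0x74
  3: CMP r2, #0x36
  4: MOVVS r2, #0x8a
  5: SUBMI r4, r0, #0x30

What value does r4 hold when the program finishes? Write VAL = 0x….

0: ✓ CMP  NZCV=0010
1: ✓ MOVVC  r4←0x87
2: · ADDVS
3: ✓ CMP  NZCV=0010
4: · MOVVS
5: · SUBMI

VAL = 0x87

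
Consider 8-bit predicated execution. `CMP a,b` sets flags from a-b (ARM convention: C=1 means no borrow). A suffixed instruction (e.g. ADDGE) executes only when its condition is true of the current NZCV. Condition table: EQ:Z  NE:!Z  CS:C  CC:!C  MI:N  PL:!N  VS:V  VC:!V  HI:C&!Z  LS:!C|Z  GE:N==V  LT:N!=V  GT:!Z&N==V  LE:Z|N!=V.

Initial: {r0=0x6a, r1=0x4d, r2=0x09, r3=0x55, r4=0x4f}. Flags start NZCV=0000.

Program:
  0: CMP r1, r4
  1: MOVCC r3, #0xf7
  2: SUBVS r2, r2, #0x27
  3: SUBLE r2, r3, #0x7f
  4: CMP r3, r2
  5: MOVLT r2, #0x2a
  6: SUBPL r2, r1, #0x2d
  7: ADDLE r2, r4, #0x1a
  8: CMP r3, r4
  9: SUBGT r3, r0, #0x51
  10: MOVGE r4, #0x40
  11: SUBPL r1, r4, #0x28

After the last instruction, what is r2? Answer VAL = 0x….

VAL = 0x69

[0] flags=1000 → (cmp)
[1] flags=1000 CC?T → r3=0xf7
[2] flags=1000 VS?F → skip
[3] flags=1000 LE?T → r2=0x78
[4] flags=0011 → (cmp)
[5] flags=0011 LT?T → r2=0x2a
[6] flags=0011 PL?T → r2=0x20
[7] flags=0011 LE?T → r2=0x69
[8] flags=1010 → (cmp)
[9] flags=1010 GT?F → skip
[10] flags=1010 GE?F → skip
[11] flags=1010 PL?F → skip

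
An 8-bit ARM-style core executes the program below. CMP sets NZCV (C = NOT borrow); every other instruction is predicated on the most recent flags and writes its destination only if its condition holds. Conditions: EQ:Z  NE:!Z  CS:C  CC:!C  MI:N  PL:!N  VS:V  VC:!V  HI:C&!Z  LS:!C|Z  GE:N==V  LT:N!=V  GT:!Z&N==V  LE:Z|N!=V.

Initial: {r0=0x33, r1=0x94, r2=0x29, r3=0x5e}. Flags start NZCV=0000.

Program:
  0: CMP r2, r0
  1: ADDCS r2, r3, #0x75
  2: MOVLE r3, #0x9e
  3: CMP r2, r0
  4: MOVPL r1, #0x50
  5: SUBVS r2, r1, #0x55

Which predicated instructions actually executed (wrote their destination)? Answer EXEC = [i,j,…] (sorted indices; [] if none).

EXEC = [2]

0: ✓ CMP  NZCV=1000
1: · ADDCS
2: ✓ MOVLE  r3←0x9e
3: ✓ CMP  NZCV=1000
4: · MOVPL
5: · SUBVS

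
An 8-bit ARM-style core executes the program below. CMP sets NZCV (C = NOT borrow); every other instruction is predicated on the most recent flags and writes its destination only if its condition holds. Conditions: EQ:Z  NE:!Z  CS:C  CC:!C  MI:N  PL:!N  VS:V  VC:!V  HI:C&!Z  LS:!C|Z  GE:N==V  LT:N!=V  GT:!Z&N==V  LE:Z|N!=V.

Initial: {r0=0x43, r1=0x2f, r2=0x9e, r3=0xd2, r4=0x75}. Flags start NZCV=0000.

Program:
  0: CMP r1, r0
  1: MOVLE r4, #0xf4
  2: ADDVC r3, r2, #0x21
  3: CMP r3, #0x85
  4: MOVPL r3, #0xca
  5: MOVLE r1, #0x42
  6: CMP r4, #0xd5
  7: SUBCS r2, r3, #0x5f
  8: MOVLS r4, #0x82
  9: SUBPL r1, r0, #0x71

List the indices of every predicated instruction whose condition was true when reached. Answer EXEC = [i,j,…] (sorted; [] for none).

EXEC = [1,2,4,7,9]

0: ✓ CMP  NZCV=1000
1: ✓ MOVLE  r4←0xf4
2: ✓ ADDVC  r3←0xbf
3: ✓ CMP  NZCV=0010
4: ✓ MOVPL  r3←0xca
5: · MOVLE
6: ✓ CMP  NZCV=0010
7: ✓ SUBCS  r2←0x6b
8: · MOVLS
9: ✓ SUBPL  r1←0xd2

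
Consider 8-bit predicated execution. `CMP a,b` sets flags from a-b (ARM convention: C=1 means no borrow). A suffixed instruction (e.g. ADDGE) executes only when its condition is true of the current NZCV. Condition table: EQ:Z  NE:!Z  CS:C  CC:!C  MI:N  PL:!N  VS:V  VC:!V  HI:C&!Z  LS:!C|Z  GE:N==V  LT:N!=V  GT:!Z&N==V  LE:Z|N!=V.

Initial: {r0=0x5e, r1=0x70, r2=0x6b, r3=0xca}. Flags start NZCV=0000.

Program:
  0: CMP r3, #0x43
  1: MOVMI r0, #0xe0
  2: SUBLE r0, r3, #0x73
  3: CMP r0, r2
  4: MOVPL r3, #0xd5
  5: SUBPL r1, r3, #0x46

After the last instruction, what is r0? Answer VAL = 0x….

[0] flags=1010 → (cmp)
[1] flags=1010 MI?T → r0=0xe0
[2] flags=1010 LE?T → r0=0x57
[3] flags=1000 → (cmp)
[4] flags=1000 PL?F → skip
[5] flags=1000 PL?F → skip

VAL = 0x57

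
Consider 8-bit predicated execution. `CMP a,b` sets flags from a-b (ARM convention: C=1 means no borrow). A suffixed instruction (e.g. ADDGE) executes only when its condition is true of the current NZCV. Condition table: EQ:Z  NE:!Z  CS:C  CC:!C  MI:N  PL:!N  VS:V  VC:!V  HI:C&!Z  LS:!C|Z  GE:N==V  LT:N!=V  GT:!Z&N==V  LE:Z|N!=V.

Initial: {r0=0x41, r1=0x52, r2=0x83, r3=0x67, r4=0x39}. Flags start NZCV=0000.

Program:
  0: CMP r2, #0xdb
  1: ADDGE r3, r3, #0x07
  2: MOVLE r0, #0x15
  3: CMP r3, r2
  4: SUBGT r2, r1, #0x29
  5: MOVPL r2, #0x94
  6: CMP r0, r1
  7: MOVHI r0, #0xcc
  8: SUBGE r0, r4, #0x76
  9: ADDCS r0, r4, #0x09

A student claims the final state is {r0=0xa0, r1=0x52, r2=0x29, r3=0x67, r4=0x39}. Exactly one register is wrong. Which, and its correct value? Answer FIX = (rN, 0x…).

FIX = (r0, 0x15)

[0] flags=1000 → (cmp)
[1] flags=1000 GE?F → skip
[2] flags=1000 LE?T → r0=0x15
[3] flags=1001 → (cmp)
[4] flags=1001 GT?T → r2=0x29
[5] flags=1001 PL?F → skip
[6] flags=1000 → (cmp)
[7] flags=1000 HI?F → skip
[8] flags=1000 GE?F → skip
[9] flags=1000 CS?F → skip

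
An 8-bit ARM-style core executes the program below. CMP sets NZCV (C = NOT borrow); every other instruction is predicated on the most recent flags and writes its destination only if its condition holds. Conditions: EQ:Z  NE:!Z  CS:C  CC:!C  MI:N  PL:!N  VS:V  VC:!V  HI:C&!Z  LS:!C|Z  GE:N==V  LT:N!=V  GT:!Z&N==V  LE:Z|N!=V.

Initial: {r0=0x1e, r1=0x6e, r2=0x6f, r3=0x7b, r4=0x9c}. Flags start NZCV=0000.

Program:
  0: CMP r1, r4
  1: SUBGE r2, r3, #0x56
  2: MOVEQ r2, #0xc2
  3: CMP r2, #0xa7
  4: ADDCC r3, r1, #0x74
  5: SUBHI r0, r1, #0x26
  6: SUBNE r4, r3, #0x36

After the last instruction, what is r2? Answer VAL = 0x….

[0] flags=1001 → (cmp)
[1] flags=1001 GE?T → r2=0x25
[2] flags=1001 EQ?F → skip
[3] flags=0000 → (cmp)
[4] flags=0000 CC?T → r3=0xe2
[5] flags=0000 HI?F → skip
[6] flags=0000 NE?T → r4=0xac

VAL = 0x25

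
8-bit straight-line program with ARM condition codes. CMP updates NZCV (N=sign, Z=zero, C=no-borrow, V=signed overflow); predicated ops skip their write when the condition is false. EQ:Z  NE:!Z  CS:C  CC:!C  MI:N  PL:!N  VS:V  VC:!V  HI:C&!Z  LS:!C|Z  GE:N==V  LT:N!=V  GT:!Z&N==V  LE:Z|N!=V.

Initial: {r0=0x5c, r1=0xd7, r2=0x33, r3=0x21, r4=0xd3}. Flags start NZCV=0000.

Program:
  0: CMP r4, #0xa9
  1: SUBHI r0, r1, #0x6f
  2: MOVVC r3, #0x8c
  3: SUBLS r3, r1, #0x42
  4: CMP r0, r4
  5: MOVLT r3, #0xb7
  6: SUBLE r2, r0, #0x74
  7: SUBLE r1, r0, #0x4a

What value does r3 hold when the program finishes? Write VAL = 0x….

VAL = 0x8c

0: ✓ CMP  NZCV=0010
1: ✓ SUBHI  r0←0x68
2: ✓ MOVVC  r3←0x8c
3: · SUBLS
4: ✓ CMP  NZCV=1001
5: · MOVLT
6: · SUBLE
7: · SUBLE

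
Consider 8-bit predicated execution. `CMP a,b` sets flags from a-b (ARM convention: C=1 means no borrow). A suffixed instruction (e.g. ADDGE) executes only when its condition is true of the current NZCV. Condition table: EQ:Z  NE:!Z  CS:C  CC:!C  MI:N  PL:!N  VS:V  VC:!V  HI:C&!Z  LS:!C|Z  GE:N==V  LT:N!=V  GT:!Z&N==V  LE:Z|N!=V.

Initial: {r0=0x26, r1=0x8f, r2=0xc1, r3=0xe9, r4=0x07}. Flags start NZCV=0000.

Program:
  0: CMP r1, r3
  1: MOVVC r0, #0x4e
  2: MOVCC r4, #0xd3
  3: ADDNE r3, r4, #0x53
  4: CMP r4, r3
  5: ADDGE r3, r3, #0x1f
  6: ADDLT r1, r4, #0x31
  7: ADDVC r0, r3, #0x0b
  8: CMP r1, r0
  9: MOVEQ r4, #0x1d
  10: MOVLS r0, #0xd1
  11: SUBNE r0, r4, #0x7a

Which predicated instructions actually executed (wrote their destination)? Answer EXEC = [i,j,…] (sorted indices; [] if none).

EXEC = [1,2,3,6,7,10,11]

[0] flags=1000 → (cmp)
[1] flags=1000 VC?T → r0=0x4e
[2] flags=1000 CC?T → r4=0xd3
[3] flags=1000 NE?T → r3=0x26
[4] flags=1010 → (cmp)
[5] flags=1010 GE?F → skip
[6] flags=1010 LT?T → r1=0x04
[7] flags=1010 VC?T → r0=0x31
[8] flags=1000 → (cmp)
[9] flags=1000 EQ?F → skip
[10] flags=1000 LS?T → r0=0xd1
[11] flags=1000 NE?T → r0=0x59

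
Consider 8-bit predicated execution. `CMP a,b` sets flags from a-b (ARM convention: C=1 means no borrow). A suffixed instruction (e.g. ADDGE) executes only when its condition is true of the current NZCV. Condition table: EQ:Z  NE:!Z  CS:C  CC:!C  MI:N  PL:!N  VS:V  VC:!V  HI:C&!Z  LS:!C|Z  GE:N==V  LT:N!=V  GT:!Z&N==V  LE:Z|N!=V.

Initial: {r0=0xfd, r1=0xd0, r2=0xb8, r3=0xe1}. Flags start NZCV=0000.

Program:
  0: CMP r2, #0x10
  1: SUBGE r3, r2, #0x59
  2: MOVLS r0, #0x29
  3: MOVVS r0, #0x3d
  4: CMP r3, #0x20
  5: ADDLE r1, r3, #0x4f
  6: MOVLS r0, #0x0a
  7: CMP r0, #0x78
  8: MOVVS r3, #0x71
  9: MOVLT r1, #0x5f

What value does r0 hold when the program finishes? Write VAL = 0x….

[0] flags=1010 → (cmp)
[1] flags=1010 GE?F → skip
[2] flags=1010 LS?F → skip
[3] flags=1010 VS?F → skip
[4] flags=1010 → (cmp)
[5] flags=1010 LE?T → r1=0x30
[6] flags=1010 LS?F → skip
[7] flags=1010 → (cmp)
[8] flags=1010 VS?F → skip
[9] flags=1010 LT?T → r1=0x5f

VAL = 0xfd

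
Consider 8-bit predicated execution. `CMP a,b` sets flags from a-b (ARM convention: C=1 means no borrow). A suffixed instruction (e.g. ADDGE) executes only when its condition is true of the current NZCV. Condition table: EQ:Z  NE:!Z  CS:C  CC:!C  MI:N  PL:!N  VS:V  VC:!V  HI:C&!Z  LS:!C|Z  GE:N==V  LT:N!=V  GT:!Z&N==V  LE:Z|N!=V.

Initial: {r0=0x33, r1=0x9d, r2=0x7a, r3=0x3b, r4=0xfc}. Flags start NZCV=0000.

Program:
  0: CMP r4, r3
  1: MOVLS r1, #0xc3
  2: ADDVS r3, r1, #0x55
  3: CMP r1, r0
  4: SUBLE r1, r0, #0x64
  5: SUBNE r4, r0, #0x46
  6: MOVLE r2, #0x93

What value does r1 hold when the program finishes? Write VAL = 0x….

0: ✓ CMP  NZCV=1010
1: · MOVLS
2: · ADDVS
3: ✓ CMP  NZCV=0011
4: ✓ SUBLE  r1←0xcf
5: ✓ SUBNE  r4←0xed
6: ✓ MOVLE  r2←0x93

VAL = 0xcf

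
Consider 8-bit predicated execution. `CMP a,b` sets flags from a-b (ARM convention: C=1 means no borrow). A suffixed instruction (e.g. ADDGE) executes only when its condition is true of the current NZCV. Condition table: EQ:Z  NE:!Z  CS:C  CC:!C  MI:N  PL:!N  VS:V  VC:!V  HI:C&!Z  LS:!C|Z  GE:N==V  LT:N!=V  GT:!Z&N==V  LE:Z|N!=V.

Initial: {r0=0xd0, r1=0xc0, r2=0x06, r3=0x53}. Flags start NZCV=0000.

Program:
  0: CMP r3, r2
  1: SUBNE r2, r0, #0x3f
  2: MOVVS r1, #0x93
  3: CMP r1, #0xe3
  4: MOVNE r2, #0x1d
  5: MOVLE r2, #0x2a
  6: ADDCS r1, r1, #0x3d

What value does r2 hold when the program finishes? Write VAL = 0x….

[0] flags=0010 → (cmp)
[1] flags=0010 NE?T → r2=0x91
[2] flags=0010 VS?F → skip
[3] flags=1000 → (cmp)
[4] flags=1000 NE?T → r2=0x1d
[5] flags=1000 LE?T → r2=0x2a
[6] flags=1000 CS?F → skip

VAL = 0x2a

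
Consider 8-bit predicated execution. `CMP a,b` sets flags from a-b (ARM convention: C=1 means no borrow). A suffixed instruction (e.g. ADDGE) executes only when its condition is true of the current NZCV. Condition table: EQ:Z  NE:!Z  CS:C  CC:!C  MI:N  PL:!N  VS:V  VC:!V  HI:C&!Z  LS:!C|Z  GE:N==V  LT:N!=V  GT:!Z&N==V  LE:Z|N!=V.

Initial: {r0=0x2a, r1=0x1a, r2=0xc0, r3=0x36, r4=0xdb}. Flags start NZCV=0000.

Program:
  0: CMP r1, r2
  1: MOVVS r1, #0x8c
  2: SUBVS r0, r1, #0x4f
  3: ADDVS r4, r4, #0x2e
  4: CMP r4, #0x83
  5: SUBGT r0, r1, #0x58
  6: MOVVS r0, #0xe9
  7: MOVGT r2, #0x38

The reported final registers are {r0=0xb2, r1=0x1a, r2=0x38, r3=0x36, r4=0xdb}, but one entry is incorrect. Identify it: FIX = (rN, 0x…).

FIX = (r0, 0xc2)

[0] flags=0000 → (cmp)
[1] flags=0000 VS?F → skip
[2] flags=0000 VS?F → skip
[3] flags=0000 VS?F → skip
[4] flags=0010 → (cmp)
[5] flags=0010 GT?T → r0=0xc2
[6] flags=0010 VS?F → skip
[7] flags=0010 GT?T → r2=0x38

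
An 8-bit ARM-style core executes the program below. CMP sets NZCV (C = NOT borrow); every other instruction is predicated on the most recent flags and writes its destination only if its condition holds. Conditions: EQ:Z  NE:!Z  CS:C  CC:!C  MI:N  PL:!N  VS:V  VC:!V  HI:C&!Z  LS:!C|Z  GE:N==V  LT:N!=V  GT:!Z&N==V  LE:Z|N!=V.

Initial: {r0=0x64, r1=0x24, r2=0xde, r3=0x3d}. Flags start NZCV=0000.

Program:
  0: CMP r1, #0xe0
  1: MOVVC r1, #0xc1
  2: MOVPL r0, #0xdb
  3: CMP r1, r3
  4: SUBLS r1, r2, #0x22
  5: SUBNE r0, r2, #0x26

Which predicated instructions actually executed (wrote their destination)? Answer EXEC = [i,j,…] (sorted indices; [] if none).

EXEC = [1,2,5]

[0] flags=0000 → (cmp)
[1] flags=0000 VC?T → r1=0xc1
[2] flags=0000 PL?T → r0=0xdb
[3] flags=1010 → (cmp)
[4] flags=1010 LS?F → skip
[5] flags=1010 NE?T → r0=0xb8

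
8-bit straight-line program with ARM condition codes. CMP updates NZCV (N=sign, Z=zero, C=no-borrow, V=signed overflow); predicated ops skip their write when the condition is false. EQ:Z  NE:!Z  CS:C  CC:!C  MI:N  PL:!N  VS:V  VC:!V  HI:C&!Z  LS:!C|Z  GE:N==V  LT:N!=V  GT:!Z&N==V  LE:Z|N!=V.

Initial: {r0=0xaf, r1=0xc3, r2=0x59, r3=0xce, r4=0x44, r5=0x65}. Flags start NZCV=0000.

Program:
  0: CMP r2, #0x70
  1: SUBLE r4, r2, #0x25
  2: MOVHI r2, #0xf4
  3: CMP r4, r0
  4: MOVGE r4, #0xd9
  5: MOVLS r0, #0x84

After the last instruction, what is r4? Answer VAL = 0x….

VAL = 0xd9

0: ✓ CMP  NZCV=1000
1: ✓ SUBLE  r4←0x34
2: · MOVHI
3: ✓ CMP  NZCV=1001
4: ✓ MOVGE  r4←0xd9
5: ✓ MOVLS  r0←0x84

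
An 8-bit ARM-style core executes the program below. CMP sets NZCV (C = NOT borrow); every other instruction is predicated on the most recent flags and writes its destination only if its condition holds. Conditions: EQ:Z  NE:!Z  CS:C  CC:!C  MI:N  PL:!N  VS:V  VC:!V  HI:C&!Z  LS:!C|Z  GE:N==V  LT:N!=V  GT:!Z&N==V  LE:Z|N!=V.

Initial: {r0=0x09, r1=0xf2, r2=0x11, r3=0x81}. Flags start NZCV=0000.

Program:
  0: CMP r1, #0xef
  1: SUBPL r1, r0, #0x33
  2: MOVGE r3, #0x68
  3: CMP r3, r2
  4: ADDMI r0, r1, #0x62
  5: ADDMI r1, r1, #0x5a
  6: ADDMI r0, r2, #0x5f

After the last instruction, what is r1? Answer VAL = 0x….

0: ✓ CMP  NZCV=0010
1: ✓ SUBPL  r1←0xd6
2: ✓ MOVGE  r3←0x68
3: ✓ CMP  NZCV=0010
4: · ADDMI
5: · ADDMI
6: · ADDMI

VAL = 0xd6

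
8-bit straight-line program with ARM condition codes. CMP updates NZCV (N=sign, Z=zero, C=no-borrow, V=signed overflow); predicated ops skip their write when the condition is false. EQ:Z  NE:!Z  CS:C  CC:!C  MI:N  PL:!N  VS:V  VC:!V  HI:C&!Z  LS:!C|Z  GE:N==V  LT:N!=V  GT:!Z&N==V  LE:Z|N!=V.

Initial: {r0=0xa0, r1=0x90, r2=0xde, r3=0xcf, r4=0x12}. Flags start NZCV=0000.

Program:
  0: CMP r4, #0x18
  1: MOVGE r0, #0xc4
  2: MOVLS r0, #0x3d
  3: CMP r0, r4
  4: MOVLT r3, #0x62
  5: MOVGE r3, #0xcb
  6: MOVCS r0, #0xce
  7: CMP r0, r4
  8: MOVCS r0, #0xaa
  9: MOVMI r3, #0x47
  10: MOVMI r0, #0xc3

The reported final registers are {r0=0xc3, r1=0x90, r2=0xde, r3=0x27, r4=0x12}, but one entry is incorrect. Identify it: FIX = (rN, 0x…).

FIX = (r3, 0x47)

[0] flags=1000 → (cmp)
[1] flags=1000 GE?F → skip
[2] flags=1000 LS?T → r0=0x3d
[3] flags=0010 → (cmp)
[4] flags=0010 LT?F → skip
[5] flags=0010 GE?T → r3=0xcb
[6] flags=0010 CS?T → r0=0xce
[7] flags=1010 → (cmp)
[8] flags=1010 CS?T → r0=0xaa
[9] flags=1010 MI?T → r3=0x47
[10] flags=1010 MI?T → r0=0xc3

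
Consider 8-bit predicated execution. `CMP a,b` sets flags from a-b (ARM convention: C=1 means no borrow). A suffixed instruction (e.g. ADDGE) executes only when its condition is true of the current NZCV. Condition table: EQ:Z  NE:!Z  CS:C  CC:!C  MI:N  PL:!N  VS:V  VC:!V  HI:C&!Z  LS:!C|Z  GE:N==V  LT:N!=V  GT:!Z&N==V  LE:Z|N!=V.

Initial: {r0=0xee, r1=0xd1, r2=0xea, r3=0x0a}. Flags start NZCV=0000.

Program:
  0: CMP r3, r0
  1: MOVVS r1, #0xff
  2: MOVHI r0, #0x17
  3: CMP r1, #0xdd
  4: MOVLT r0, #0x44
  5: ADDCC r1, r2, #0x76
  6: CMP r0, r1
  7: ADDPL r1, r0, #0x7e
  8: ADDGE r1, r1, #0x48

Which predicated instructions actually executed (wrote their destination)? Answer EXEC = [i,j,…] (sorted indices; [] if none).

[0] flags=0000 → (cmp)
[1] flags=0000 VS?F → skip
[2] flags=0000 HI?F → skip
[3] flags=1000 → (cmp)
[4] flags=1000 LT?T → r0=0x44
[5] flags=1000 CC?T → r1=0x60
[6] flags=1000 → (cmp)
[7] flags=1000 PL?F → skip
[8] flags=1000 GE?F → skip

EXEC = [4,5]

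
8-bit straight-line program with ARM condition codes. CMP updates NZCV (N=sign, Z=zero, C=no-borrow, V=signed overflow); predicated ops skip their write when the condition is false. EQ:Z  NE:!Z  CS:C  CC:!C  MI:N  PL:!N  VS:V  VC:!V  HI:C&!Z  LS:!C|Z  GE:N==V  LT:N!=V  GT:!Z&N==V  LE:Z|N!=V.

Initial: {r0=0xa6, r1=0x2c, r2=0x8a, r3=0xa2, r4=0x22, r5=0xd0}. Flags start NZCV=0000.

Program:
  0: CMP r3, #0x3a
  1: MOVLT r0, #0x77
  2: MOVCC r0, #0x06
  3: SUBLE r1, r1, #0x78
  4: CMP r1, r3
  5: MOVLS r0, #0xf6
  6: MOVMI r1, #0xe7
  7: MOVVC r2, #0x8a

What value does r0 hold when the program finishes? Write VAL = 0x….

VAL = 0x77

[0] flags=0011 → (cmp)
[1] flags=0011 LT?T → r0=0x77
[2] flags=0011 CC?F → skip
[3] flags=0011 LE?T → r1=0xb4
[4] flags=0010 → (cmp)
[5] flags=0010 LS?F → skip
[6] flags=0010 MI?F → skip
[7] flags=0010 VC?T → r2=0x8a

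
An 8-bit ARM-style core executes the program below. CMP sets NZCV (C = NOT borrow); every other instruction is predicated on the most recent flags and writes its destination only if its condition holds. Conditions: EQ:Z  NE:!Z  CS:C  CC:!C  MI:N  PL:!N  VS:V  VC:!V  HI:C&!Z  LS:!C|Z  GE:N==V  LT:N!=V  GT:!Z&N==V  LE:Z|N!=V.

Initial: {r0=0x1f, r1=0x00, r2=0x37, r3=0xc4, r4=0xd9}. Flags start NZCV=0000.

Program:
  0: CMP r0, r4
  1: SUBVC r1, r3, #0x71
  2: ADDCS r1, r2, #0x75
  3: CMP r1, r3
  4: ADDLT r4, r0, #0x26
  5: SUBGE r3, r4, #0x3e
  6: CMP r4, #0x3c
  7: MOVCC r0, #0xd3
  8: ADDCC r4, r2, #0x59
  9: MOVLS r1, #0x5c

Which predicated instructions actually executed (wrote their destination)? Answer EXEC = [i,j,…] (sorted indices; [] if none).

EXEC = [1,5]

0: ✓ CMP  NZCV=0000
1: ✓ SUBVC  r1←0x53
2: · ADDCS
3: ✓ CMP  NZCV=1001
4: · ADDLT
5: ✓ SUBGE  r3←0x9b
6: ✓ CMP  NZCV=1010
7: · MOVCC
8: · ADDCC
9: · MOVLS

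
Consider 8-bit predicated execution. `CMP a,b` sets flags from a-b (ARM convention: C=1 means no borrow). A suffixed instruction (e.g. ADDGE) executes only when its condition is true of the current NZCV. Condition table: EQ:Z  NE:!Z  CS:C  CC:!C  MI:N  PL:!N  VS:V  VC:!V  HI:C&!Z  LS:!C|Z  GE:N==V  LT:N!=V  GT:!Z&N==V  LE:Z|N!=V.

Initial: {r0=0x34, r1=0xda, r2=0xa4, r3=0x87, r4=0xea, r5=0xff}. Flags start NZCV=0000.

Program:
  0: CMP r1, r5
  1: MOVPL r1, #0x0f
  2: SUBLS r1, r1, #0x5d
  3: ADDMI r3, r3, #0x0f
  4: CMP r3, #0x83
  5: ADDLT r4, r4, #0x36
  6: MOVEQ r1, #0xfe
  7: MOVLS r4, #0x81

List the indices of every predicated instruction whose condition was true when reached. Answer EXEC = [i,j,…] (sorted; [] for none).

[0] flags=1000 → (cmp)
[1] flags=1000 PL?F → skip
[2] flags=1000 LS?T → r1=0x7d
[3] flags=1000 MI?T → r3=0x96
[4] flags=0010 → (cmp)
[5] flags=0010 LT?F → skip
[6] flags=0010 EQ?F → skip
[7] flags=0010 LS?F → skip

EXEC = [2,3]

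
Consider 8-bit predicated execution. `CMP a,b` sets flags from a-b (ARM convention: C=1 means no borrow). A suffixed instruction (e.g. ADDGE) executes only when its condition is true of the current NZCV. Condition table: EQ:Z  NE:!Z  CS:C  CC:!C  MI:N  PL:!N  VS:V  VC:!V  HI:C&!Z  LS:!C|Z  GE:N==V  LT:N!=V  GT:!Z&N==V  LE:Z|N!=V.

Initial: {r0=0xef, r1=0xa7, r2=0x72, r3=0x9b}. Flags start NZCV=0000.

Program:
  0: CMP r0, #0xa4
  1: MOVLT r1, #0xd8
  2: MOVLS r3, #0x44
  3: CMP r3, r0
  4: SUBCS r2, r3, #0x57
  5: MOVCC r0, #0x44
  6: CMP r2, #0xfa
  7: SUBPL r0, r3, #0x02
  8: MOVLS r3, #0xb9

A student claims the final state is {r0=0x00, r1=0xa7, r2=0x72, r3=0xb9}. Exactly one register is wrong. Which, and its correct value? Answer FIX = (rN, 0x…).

FIX = (r0, 0x99)

0: ✓ CMP  NZCV=0010
1: · MOVLT
2: · MOVLS
3: ✓ CMP  NZCV=1000
4: · SUBCS
5: ✓ MOVCC  r0←0x44
6: ✓ CMP  NZCV=0000
7: ✓ SUBPL  r0←0x99
8: ✓ MOVLS  r3←0xb9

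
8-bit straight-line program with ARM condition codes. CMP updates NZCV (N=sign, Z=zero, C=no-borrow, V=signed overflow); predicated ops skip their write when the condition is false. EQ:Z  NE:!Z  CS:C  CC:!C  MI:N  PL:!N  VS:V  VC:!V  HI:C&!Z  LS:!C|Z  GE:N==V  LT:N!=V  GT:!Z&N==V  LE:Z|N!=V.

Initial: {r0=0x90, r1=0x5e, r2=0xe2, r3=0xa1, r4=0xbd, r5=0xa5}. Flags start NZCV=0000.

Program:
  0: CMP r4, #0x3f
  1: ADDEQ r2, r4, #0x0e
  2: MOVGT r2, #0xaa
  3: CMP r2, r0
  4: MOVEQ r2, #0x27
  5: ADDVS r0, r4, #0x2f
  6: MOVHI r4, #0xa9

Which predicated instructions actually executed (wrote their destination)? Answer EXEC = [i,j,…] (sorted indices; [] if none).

[0] flags=0011 → (cmp)
[1] flags=0011 EQ?F → skip
[2] flags=0011 GT?F → skip
[3] flags=0010 → (cmp)
[4] flags=0010 EQ?F → skip
[5] flags=0010 VS?F → skip
[6] flags=0010 HI?T → r4=0xa9

EXEC = [6]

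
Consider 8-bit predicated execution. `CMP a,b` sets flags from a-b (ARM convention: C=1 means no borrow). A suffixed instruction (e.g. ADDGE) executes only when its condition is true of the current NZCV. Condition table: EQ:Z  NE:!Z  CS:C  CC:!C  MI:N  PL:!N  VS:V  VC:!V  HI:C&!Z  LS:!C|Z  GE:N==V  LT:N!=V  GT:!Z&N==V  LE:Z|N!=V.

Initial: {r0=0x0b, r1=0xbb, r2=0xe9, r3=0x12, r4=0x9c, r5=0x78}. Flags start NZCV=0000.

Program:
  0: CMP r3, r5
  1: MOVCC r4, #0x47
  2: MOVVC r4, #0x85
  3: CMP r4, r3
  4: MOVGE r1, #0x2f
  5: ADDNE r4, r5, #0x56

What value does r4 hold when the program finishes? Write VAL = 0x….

0: ✓ CMP  NZCV=1000
1: ✓ MOVCC  r4←0x47
2: ✓ MOVVC  r4←0x85
3: ✓ CMP  NZCV=0011
4: · MOVGE
5: ✓ ADDNE  r4←0xce

VAL = 0xce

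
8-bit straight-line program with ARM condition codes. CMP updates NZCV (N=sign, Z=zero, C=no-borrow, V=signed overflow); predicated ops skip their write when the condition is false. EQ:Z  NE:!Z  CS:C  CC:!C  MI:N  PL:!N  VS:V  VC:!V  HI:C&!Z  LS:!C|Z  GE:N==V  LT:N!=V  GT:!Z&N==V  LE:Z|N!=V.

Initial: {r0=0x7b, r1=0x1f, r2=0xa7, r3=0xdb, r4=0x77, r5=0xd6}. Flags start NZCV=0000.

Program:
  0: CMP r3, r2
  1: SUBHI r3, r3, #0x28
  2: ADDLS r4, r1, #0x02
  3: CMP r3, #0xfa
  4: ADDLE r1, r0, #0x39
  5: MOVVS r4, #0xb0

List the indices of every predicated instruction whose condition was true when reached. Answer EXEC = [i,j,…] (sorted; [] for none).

0: ✓ CMP  NZCV=0010
1: ✓ SUBHI  r3←0xb3
2: · ADDLS
3: ✓ CMP  NZCV=1000
4: ✓ ADDLE  r1←0xb4
5: · MOVVS

EXEC = [1,4]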